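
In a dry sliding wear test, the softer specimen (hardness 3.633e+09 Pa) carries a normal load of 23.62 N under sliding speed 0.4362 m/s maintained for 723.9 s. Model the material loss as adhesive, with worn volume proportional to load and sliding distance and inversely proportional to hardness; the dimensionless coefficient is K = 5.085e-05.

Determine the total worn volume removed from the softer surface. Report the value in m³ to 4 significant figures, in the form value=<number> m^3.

value=1.044e-10 m^3

Every step holds exact precision. Intermediate values are printed rounded; one last rounding, at 4 significant figures.
Distance L = v·t = 0.4362 m/s × 723.9 s = 315.8 m.
Working in SI base units: W = 23.62 N, H = 3.633e+09 Pa, K = 5.085e-05.
Apply Archard: V = K·W·L/H = 5.085e-05 · 23.62 · 315.8 / 3.633e+09 = 1.044e-10 m³.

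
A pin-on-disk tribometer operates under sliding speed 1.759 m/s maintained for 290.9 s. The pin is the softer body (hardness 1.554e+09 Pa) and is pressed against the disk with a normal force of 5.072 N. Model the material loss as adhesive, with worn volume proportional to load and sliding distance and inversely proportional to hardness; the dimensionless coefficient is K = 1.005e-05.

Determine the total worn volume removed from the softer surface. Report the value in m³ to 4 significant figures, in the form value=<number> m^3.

Each operation holds full precision, and intermediates are displayed rounded; a single final rounding: four significant figures.
Convert: Distance L = v·t = 1.759 m/s × 290.9 s = 511.7 m.
As SI base values: W = 5.072 N, H = 1.554e+09 Pa, K = 1.005e-05.
Apply Archard: V = K·W·L/H = 1.005e-05 · 5.072 · 511.7 / 1.554e+09 = 1.678e-11 m³.

value=1.678e-11 m^3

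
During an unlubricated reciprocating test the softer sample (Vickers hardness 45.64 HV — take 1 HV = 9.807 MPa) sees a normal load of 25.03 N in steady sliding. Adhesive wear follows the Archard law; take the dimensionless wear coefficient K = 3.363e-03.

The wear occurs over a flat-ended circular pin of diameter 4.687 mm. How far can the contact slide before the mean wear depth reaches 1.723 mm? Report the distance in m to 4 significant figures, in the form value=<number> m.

The computation carries full float precision. Intermediate values are shown rounded; a single final rounding: 4 significant figures.
Hardness H = 45.64 HV × 9.807 MPa/HV = 447.6 MPa = 4.476e+08 Pa.
Pin diameter d = 4.687 mm = 0.004687 m. Contact area A = π·d²/4 = π·(0.004687 m)²/4 = 1.725e-05 m².
Depth limit h_lim = 1.723 mm = 0.001723 m.
In SI base units: W = 25.03 N, H = 4.476e+08 Pa, K = 3.363e-03.
Volume at the limit: V_lim = h_lim·A = 0.001723 · 1.725e-05 = 2.973e-08 m³.
Inverting, life L = V_lim·H/(K·W) = 2.973e-08 · 4.476e+08 / (3.363e-03 · 25.03) = 158.1 m.

value=158.1 m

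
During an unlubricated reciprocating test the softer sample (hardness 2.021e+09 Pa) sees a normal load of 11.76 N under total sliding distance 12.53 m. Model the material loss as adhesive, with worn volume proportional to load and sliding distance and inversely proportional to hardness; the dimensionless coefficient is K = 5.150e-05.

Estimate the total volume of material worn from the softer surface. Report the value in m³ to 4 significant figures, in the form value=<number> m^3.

value=3.755e-12 m^3

Displayed values are rounded. All arithmetic holds full precision, and one last rounding to four significant digits.
Expressed in SI base units: W = 11.76 N, H = 2.021e+09 Pa, K = 5.150e-05.
Wear volume V = K·W·L/H = 5.150e-05 · 11.76 · 12.53 / 2.021e+09 = 3.755e-12 m³.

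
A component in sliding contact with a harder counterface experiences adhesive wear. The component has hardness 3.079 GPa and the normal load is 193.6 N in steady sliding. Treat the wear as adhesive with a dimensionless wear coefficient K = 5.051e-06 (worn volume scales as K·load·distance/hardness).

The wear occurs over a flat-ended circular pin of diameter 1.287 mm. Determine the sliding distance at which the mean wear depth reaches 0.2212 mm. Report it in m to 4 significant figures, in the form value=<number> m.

Intermediate values appear rounded; the algebra holds exact precision; one final rounding, at 4 significant figures.
Convert: Hardness H = 3.079 GPa = 3.079e+09 Pa.
Convert: Pin diameter d = 1.287 mm = 0.001287 m. Contact area A = π·d²/4 = π·(0.001287 m)²/4 = 1.301e-06 m².
Convert: Depth limit h_lim = 0.2212 mm = 2.212e-04 m.
Working in SI base units: W = 193.6 N, H = 3.079e+09 Pa, K = 5.051e-06.
Wearable volume V_lim = h_lim·A = 2.212e-04 · 1.301e-06 = 2.878e-10 m³.
Sliding life L = V_lim·H/(K·W) = 2.878e-10 · 3.079e+09 / (5.051e-06 · 193.6) = 906.1 m.

value=906.1 m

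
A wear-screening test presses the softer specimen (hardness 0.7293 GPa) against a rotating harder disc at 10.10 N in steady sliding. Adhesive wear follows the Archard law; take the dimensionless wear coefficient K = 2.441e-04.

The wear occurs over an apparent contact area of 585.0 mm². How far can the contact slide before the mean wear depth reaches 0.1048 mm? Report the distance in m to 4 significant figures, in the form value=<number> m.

value=1.814e+04 m

Intermediate values appear rounded, and the algebra runs at full precision. Rounded just once: four significant figures.
Convert: Hardness H = 0.7293 GPa = 7.293e+08 Pa.
Convert: Contact area A = 585.0 mm² = 5.850e-04 m².
Convert: Depth limit h_lim = 0.1048 mm = 1.048e-04 m.
In SI base units, W = 10.10 N, H = 7.293e+08 Pa, K = 2.441e-04.
Wearable volume V_lim = h_lim·A = 1.048e-04 · 5.850e-04 = 6.131e-08 m³.
Inverting, life L = V_lim·H/(K·W) = 6.131e-08 · 7.293e+08 / (2.441e-04 · 10.10) = 1.814e+04 m.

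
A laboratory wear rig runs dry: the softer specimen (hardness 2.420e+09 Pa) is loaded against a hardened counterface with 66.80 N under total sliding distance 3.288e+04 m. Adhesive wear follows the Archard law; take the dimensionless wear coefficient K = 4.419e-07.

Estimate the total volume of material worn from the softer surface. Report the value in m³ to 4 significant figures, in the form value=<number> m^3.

All working math carries full float precision. Intermediate values are displayed rounded — rounded once at the end to four significant digits.
Collected in SI base units: W = 66.80 N, H = 2.420e+09 Pa, K = 4.419e-07.
Archard volume V = K·W·L/H = 4.419e-07 · 66.80 · 3.288e+04 / 2.420e+09 = 4.011e-10 m³.

value=4.011e-10 m^3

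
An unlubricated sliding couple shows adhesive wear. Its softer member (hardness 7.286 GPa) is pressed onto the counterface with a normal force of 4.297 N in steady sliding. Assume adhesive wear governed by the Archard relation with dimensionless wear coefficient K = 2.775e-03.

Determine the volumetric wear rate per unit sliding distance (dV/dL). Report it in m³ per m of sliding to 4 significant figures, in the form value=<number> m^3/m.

The intermediates appear rounded, and all arithmetic runs at full precision; one final rounding: four significant digits.
Hardness H = 7.286 GPa = 7.286e+09 Pa.
Restated in SI base units: W = 4.297 N, H = 7.286e+09 Pa, K = 2.775e-03.
Sliding wear rate dV/dL = K·W/H (independent of L): 2.775e-03 · 4.297 / 7.286e+09 = 1.637e-12 m³/m.

value=1.637e-12 m^3/m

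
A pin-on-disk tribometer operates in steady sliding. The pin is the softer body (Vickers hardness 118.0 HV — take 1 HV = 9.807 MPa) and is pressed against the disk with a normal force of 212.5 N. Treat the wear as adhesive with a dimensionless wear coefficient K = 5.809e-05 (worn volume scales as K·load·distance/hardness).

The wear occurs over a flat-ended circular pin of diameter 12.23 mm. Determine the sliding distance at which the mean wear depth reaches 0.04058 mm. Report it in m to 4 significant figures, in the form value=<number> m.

value=446.9 m

Quoted intermediates are rounded. All arithmetic keeps exact precision, and a lone final rounding, at four significant figures.
Convert: Hardness H = 118.0 HV × 9.807 MPa/HV = 1157 MPa = 1.157e+09 Pa.
Convert: Pin diameter d = 12.23 mm = 0.01223 m. Contact area A = π·d²/4 = π·(0.01223 m)²/4 = 1.175e-04 m².
Convert: Depth limit h_lim = 0.04058 mm = 4.058e-05 m.
Restated in SI base units: W = 212.5 N, H = 1.157e+09 Pa, K = 5.809e-05.
Allowed volume V_lim = h_lim·A = 4.058e-05 · 1.175e-04 = 4.767e-09 m³.
Life L = V_lim·H/(K·W) = 4.767e-09 · 1.157e+09 / (5.809e-05 · 212.5) = 446.9 m.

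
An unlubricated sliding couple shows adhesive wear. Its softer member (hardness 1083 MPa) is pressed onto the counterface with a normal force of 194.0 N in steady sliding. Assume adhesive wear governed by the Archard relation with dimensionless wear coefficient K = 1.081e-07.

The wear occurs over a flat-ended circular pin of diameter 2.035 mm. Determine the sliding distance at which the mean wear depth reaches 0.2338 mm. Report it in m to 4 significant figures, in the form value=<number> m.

The computation holds exact precision, and the intermediates are displayed rounded. Rounded once at the end to 4 significant figures.
Convert: Hardness H = 1083 MPa = 1.083e+09 Pa.
Convert: Pin diameter d = 2.035 mm = 0.002035 m. Contact area A = π·d²/4 = π·(0.002035 m)²/4 = 3.253e-06 m².
Convert: Depth limit h_lim = 0.2338 mm = 2.338e-04 m.
SI base units throughout: W = 194.0 N, H = 1.083e+09 Pa, K = 1.081e-07.
Wearable volume V_lim = h_lim·A = 2.338e-04 · 3.253e-06 = 7.604e-10 m³.
Inverting, life L = V_lim·H/(K·W) = 7.604e-10 · 1.083e+09 / (1.081e-07 · 194.0) = 3.927e+04 m.

value=3.927e+04 m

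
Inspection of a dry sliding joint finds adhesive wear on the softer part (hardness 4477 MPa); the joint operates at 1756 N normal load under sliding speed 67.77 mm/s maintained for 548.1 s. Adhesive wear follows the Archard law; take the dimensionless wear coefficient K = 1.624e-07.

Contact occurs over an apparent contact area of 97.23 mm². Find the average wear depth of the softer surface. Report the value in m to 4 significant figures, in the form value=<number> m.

All working math runs at full float precision. Intermediate values appear rounded — a lone final rounding: 4 significant digits.
Sliding speed v = 67.77 mm/s = 0.06777 m/s. Distance covered L = v·t = 0.06777 m/s × 548.1 s = 37.14 m.
Hardness H = 4477 MPa = 4.477e+09 Pa.
Contact area A = 97.23 mm² = 9.723e-05 m².
Expressed in SI base units: W = 1756 N, H = 4.477e+09 Pa, K = 1.624e-07.
The Archard volume V = K·W·L/H = 1.624e-07 · 1756 · 37.14 / 4.477e+09 = 2.366e-12 m³.
Depth of wear h = V/A = 2.366e-12 / 9.723e-05 = 2.433e-08 m.

value=2.433e-08 m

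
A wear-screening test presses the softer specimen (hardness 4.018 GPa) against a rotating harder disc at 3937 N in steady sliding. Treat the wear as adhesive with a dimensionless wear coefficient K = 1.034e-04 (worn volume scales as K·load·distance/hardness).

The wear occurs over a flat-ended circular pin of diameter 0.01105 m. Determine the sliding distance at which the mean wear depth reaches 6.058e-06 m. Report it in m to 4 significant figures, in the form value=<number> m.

All working math keeps full float precision; the intermediates are printed rounded — rounded once at the end, at 4 significant figures.
Convert: Hardness H = 4.018 GPa = 4.018e+09 Pa.
Convert: Contact area A = π·d²/4 = π·(0.01105 m)²/4 = 9.590e-05 m².
In SI base units, W = 3937 N, H = 4.018e+09 Pa, K = 1.034e-04.
Allowed volume V_lim = h_lim·A = 6.058e-06 · 9.590e-05 = 5.810e-10 m³.
Sliding life L = V_lim·H/(K·W) = 5.810e-10 · 4.018e+09 / (1.034e-04 · 3937) = 5.734 m.

value=5.734 m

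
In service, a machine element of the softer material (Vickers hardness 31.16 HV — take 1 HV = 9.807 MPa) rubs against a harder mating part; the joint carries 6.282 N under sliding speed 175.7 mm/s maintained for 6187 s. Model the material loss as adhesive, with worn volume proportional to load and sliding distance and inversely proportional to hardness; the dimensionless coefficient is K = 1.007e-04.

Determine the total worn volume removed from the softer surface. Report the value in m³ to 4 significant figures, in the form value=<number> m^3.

value=2.250e-09 m^3

Intermediates are displayed rounded, and all arithmetic maintains full precision; one final rounding to four significant figures.
Convert: Sliding speed v = 175.7 mm/s = 0.1757 m/s. The distance L = v·t = 0.1757 m/s × 6187 s = 1087 m.
Convert: Hardness H = 31.16 HV × 9.807 MPa/HV = 305.6 MPa = 3.056e+08 Pa.
As SI base values: W = 6.282 N, H = 3.056e+08 Pa, K = 1.007e-04.
Archard volume V = K·W·L/H = 1.007e-04 · 6.282 · 1087 / 3.056e+08 = 2.250e-09 m³.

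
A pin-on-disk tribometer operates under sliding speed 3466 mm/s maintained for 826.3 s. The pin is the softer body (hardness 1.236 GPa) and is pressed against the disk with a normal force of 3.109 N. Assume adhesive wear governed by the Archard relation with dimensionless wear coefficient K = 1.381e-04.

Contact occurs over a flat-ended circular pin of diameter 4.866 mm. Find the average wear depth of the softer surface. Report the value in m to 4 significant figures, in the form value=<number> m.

value=5.350e-05 m

All working math carries full precision — the intermediates appear rounded — one final rounding: 4 significant figures.
Convert: Sliding speed v = 3466 mm/s = 3.466 m/s. Distance covered L = v·t = 3.466 m/s × 826.3 s = 2864 m.
Convert: Hardness H = 1.236 GPa = 1.236e+09 Pa.
Convert: Pin diameter d = 4.866 mm = 0.004866 m. Contact area A = π·d²/4 = π·(0.004866 m)²/4 = 1.860e-05 m².
In SI base units: W = 3.109 N, H = 1.236e+09 Pa, K = 1.381e-04.
By Archard's law, V = K·W·L/H = 1.381e-04 · 3.109 · 2864 / 1.236e+09 = 9.949e-10 m³.
Wear depth h = V/A = 9.949e-10 / 1.860e-05 = 5.350e-05 m.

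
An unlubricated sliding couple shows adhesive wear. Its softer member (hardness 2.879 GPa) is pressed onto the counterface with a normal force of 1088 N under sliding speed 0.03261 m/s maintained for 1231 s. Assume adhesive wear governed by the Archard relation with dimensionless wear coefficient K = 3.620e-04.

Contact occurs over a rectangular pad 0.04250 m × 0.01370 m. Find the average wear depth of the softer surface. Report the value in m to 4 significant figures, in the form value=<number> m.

The intermediates are displayed rounded, and all working math maintains exact precision, and rounded just once, at 4 significant digits.
Sliding distance L = v·t = 0.03261 m/s × 1231 s = 40.14 m.
Hardness H = 2.879 GPa = 2.879e+09 Pa.
Contact area A = 0.04250 m × 0.01370 m = 5.823e-04 m².
In SI base units: W = 1088 N, H = 2.879e+09 Pa, K = 3.620e-04.
Apply Archard: V = K·W·L/H = 3.620e-04 · 1088 · 40.14 / 2.879e+09 = 5.492e-09 m³.
Depth of wear h = V/A = 5.492e-09 / 5.823e-04 = 9.432e-06 m.

value=9.432e-06 m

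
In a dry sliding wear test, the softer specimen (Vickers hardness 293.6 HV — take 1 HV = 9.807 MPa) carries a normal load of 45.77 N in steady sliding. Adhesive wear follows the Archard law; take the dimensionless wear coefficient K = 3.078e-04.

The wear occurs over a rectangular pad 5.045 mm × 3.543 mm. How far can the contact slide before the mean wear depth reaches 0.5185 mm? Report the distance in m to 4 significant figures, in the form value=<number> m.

Each operation maintains full precision. Intermediates are shown rounded, and one last rounding: four significant digits.
Convert: Hardness H = 293.6 HV × 9.807 MPa/HV = 2879 MPa = 2.879e+09 Pa.
Convert: Pad sides 5.045 mm × 3.543 mm = 0.005045 m × 0.003543 m. Contact area A = 0.005045 m × 0.003543 m = 1.787e-05 m².
Convert: Depth limit h_lim = 0.5185 mm = 5.185e-04 m.
Expressed in SI base units: W = 45.77 N, H = 2.879e+09 Pa, K = 3.078e-04.
At the depth limit, V_lim = h_lim·A = 5.185e-04 · 1.787e-05 = 9.268e-09 m³.
Sliding life L = V_lim·H/(K·W) = 9.268e-09 · 2.879e+09 / (3.078e-04 · 45.77) = 1894 m.

value=1894 m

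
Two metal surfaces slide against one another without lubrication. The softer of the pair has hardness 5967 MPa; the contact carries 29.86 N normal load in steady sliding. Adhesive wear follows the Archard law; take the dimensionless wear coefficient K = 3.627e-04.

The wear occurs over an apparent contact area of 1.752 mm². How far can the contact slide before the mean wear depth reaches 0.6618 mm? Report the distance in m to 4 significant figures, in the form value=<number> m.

Every step carries exact precision, and the intermediates are shown rounded, and rounded just once to four significant digits.
Hardness H = 5967 MPa = 5.967e+09 Pa.
Contact area A = 1.752 mm² = 1.752e-06 m².
Depth limit h_lim = 0.6618 mm = 6.618e-04 m.
Collected in SI base units: W = 29.86 N, H = 5.967e+09 Pa, K = 3.627e-04.
Allowed volume V_lim = h_lim·A = 6.618e-04 · 1.752e-06 = 1.159e-09 m³.
So the life L = V_lim·H/(K·W) = 1.159e-09 · 5.967e+09 / (3.627e-04 · 29.86) = 638.8 m.

value=638.8 m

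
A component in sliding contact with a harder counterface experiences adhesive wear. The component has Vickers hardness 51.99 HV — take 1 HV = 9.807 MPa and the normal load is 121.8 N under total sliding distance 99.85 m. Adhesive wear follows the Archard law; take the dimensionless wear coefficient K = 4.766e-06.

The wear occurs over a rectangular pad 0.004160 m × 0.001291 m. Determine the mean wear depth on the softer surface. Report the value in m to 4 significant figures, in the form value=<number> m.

value=2.117e-05 m

All working math carries full precision — printed values are rounded. Rounded once at the end, at four significant figures.
Convert: Hardness H = 51.99 HV × 9.807 MPa/HV = 509.9 MPa = 5.099e+08 Pa.
Convert: Contact area A = 0.004160 m × 0.001291 m = 5.371e-06 m².
In SI base units: W = 121.8 N, H = 5.099e+08 Pa, K = 4.766e-06.
Volume removed: V = K·W·L/H = 4.766e-06 · 121.8 · 99.85 / 5.099e+08 = 1.137e-10 m³.
Mean wear depth h = V/A = 1.137e-10 / 5.371e-06 = 2.117e-05 m.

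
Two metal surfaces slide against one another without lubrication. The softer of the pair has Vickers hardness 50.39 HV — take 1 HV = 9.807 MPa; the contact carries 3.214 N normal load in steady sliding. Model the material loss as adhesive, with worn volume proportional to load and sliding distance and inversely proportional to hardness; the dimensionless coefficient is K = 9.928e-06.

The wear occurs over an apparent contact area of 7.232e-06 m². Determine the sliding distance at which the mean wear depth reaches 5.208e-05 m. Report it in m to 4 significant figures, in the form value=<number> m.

Each operation keeps full float precision; the intermediates are printed rounded; one last rounding to 4 significant digits.
Hardness H = 50.39 HV × 9.807 MPa/HV = 494.2 MPa = 4.942e+08 Pa.
Collected in SI base units: W = 3.214 N, H = 4.942e+08 Pa, K = 9.928e-06.
Allowed volume V_lim = h_lim·A = 5.208e-05 · 7.232e-06 = 3.766e-10 m³.
Sliding life L = V_lim·H/(K·W) = 3.766e-10 · 4.942e+08 / (9.928e-06 · 3.214) = 5833 m.

value=5833 m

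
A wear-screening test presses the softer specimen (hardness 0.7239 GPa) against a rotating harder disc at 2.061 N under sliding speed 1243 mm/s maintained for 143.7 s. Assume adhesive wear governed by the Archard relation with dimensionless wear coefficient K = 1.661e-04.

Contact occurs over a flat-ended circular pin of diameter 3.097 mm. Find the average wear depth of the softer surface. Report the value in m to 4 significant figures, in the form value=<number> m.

Intermediate values are displayed rounded, and all arithmetic keeps full float precision. Rounded once at the end: 4 significant figures.
Convert: Sliding speed v = 1243 mm/s = 1.243 m/s. Distance covered L = v·t = 1.243 m/s × 143.7 s = 178.6 m.
Convert: Hardness H = 0.7239 GPa = 7.239e+08 Pa.
Convert: Pin diameter d = 3.097 mm = 0.003097 m. Contact area A = π·d²/4 = π·(0.003097 m)²/4 = 7.533e-06 m².
Expressed in SI base units: W = 2.061 N, H = 7.239e+08 Pa, K = 1.661e-04.
Volume removed: V = K·W·L/H = 1.661e-04 · 2.061 · 178.6 / 7.239e+08 = 8.447e-11 m³.
Depth of wear h = V/A = 8.447e-11 / 7.533e-06 = 1.121e-05 m.

value=1.121e-05 m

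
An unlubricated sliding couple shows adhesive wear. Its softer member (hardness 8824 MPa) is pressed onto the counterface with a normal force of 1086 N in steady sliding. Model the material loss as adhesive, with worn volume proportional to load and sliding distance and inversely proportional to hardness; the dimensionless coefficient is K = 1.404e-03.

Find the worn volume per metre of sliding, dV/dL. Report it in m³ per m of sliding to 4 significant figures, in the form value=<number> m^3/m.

The algebra keeps full float precision, and intermediates are shown rounded, and one final rounding, at four significant figures.
Hardness H = 8824 MPa = 8.824e+09 Pa.
As SI base values: W = 1086 N, H = 8.824e+09 Pa, K = 1.404e-03.
Volumetric rate dV/dL = K·W/H: 1.404e-03 · 1086 / 8.824e+09 = 1.728e-10 m³/m.

value=1.728e-10 m^3/m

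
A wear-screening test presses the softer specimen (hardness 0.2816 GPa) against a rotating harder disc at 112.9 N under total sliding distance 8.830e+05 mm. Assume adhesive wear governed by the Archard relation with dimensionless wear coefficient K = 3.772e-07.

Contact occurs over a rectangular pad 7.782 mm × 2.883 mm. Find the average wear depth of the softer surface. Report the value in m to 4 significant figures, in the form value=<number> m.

value=5.952e-06 m

Printed values are rounded. Each operation keeps exact precision — one last rounding to four significant digits.
Sliding distance L = 8.830e+05 mm = 883.0 m.
Hardness H = 0.2816 GPa = 2.816e+08 Pa.
Pad sides 7.782 mm × 2.883 mm = 0.007782 m × 0.002883 m. Contact area A = 0.007782 m × 0.002883 m = 2.244e-05 m².
As SI base values: W = 112.9 N, H = 2.816e+08 Pa, K = 3.772e-07.
Apply Archard: V = K·W·L/H = 3.772e-07 · 112.9 · 883.0 / 2.816e+08 = 1.335e-10 m³.
Average depth h = V/A = 1.335e-10 / 2.244e-05 = 5.952e-06 m.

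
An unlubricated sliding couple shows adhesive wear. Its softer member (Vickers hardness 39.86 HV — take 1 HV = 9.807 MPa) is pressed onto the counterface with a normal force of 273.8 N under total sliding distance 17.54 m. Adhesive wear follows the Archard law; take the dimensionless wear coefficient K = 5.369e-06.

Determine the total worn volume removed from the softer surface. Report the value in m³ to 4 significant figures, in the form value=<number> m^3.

Every step maintains full float precision; printed values are rounded. Rounded just once, at 4 significant figures.
Convert: Hardness H = 39.86 HV × 9.807 MPa/HV = 390.9 MPa = 3.909e+08 Pa.
In SI base units, W = 273.8 N, H = 3.909e+08 Pa, K = 5.369e-06.
Apply Archard: V = K·W·L/H = 5.369e-06 · 273.8 · 17.54 / 3.909e+08 = 6.596e-11 m³.

value=6.596e-11 m^3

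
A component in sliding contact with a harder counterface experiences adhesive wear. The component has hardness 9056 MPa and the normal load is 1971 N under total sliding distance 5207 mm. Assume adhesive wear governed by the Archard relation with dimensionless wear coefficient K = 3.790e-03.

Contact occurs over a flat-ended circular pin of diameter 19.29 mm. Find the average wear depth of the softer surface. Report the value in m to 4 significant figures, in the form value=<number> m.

All arithmetic keeps exact precision; intermediates are shown rounded. Rounded just once, at 4 significant figures.
The distance L = 5207 mm = 5.207 m.
Hardness H = 9056 MPa = 9.056e+09 Pa.
Pin diameter d = 19.29 mm = 0.01929 m. Contact area A = π·d²/4 = π·(0.01929 m)²/4 = 2.922e-04 m².
Expressed in SI base units: W = 1971 N, H = 9.056e+09 Pa, K = 3.790e-03.
Wear volume V = K·W·L/H = 3.790e-03 · 1971 · 5.207 / 9.056e+09 = 4.295e-09 m³.
Depth of wear h = V/A = 4.295e-09 / 2.922e-04 = 1.470e-05 m.

value=1.470e-05 m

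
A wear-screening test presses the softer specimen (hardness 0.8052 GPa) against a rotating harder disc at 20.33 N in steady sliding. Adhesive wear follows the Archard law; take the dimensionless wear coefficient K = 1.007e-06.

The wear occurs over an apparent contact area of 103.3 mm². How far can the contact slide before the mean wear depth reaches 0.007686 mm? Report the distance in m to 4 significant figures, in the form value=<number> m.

Every step holds exact precision; intermediate values are printed rounded. Rounded once at the end, at four significant figures.
Convert: Hardness H = 0.8052 GPa = 8.052e+08 Pa.
Convert: Contact area A = 103.3 mm² = 1.033e-04 m².
Convert: Depth limit h_lim = 0.007686 mm = 7.686e-06 m.
Restated in SI base units: W = 20.33 N, H = 8.052e+08 Pa, K = 1.007e-06.
Wearable volume V_lim = h_lim·A = 7.686e-06 · 1.033e-04 = 7.940e-10 m³.
So the life L = V_lim·H/(K·W) = 7.940e-10 · 8.052e+08 / (1.007e-06 · 20.33) = 3.123e+04 m.

value=3.123e+04 m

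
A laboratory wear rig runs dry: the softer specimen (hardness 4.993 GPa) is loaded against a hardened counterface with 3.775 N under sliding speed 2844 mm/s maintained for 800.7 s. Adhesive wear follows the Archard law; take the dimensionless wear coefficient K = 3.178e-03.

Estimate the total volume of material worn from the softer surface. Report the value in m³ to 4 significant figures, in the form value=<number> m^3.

Displayed values are rounded; the algebra maintains full precision. Rounded just once to 4 significant figures.
Convert: Sliding speed v = 2844 mm/s = 2.844 m/s. Distance L = v·t = 2.844 m/s × 800.7 s = 2277 m.
Convert: Hardness H = 4.993 GPa = 4.993e+09 Pa.
SI base units throughout: W = 3.775 N, H = 4.993e+09 Pa, K = 3.178e-03.
Volume removed: V = K·W·L/H = 3.178e-03 · 3.775 · 2277 / 4.993e+09 = 5.472e-09 m³.

value=5.472e-09 m^3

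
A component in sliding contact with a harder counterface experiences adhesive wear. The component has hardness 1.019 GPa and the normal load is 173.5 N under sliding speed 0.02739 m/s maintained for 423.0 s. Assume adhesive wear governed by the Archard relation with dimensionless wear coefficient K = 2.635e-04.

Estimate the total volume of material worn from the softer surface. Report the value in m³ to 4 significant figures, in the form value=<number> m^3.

value=5.198e-10 m^3

The algebra carries full precision, and intermediates are displayed rounded, and rounded just once: 4 significant digits.
Convert: Path length L = v·t = 0.02739 m/s × 423.0 s = 11.59 m.
Convert: Hardness H = 1.019 GPa = 1.019e+09 Pa.
In SI base units: W = 173.5 N, H = 1.019e+09 Pa, K = 2.635e-04.
Apply Archard: V = K·W·L/H = 2.635e-04 · 173.5 · 11.59 / 1.019e+09 = 5.198e-10 m³.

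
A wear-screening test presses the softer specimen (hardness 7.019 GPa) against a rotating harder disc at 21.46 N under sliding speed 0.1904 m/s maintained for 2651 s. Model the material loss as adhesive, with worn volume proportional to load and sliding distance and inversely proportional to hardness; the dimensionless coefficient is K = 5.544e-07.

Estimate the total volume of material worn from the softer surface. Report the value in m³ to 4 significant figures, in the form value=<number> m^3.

value=8.556e-13 m^3

All working math keeps full float precision; quoted intermediates are rounded. Rounded once at the end to four significant digits.
Convert: Distance L = v·t = 0.1904 m/s × 2651 s = 504.8 m.
Convert: Hardness H = 7.019 GPa = 7.019e+09 Pa.
As SI base values: W = 21.46 N, H = 7.019e+09 Pa, K = 5.544e-07.
Worn volume V = K·W·L/H = 5.544e-07 · 21.46 · 504.8 / 7.019e+09 = 8.556e-13 m³.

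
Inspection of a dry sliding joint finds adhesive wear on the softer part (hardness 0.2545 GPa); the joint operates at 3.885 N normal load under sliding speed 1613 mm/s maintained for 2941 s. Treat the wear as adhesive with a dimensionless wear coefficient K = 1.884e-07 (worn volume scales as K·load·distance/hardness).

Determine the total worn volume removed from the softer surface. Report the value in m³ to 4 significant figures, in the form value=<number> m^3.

value=1.364e-11 m^3

The algebra carries exact precision; displayed values are rounded, and a lone final rounding to 4 significant figures.
Sliding speed v = 1613 mm/s = 1.613 m/s. Distance L = v·t = 1.613 m/s × 2941 s = 4744 m.
Hardness H = 0.2545 GPa = 2.545e+08 Pa.
In SI base units: W = 3.885 N, H = 2.545e+08 Pa, K = 1.884e-07.
Worn volume V = K·W·L/H = 1.884e-07 · 3.885 · 4744 / 2.545e+08 = 1.364e-11 m³.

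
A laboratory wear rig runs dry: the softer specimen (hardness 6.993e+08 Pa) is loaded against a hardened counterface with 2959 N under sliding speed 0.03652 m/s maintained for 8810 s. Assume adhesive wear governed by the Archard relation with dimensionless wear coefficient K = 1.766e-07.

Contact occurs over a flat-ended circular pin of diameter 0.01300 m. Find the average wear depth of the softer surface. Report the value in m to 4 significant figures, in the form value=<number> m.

The algebra keeps full float precision, and intermediate values are displayed rounded, and a lone final rounding to four significant digits.
Path length L = v·t = 0.03652 m/s × 8810 s = 321.7 m.
Contact area A = π·d²/4 = π·(0.01300 m)²/4 = 1.327e-04 m².
Expressed in SI base units: W = 2959 N, H = 6.993e+08 Pa, K = 1.766e-07.
The Archard volume V = K·W·L/H = 1.766e-07 · 2959 · 321.7 / 6.993e+08 = 2.404e-10 m³.
Depth of wear h = V/A = 2.404e-10 / 1.327e-04 = 1.811e-06 m.

value=1.811e-06 m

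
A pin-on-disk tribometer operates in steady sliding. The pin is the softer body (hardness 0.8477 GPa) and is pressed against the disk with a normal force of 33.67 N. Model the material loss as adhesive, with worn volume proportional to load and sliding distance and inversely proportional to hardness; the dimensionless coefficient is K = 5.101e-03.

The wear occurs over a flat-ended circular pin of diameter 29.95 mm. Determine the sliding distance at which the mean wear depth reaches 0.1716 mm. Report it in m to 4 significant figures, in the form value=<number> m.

value=596.7 m

Printed values are rounded — each operation runs at full float precision. Rounded just once to four significant digits.
Hardness H = 0.8477 GPa = 8.477e+08 Pa.
Pin diameter d = 29.95 mm = 0.02995 m. Contact area A = π·d²/4 = π·(0.02995 m)²/4 = 7.045e-04 m².
Depth limit h_lim = 0.1716 mm = 1.716e-04 m.
Collected in SI base units: W = 33.67 N, H = 8.477e+08 Pa, K = 5.101e-03.
Permissible volume V_lim = h_lim·A = 1.716e-04 · 7.045e-04 = 1.209e-07 m³.
Inverting, life L = V_lim·H/(K·W) = 1.209e-07 · 8.477e+08 / (5.101e-03 · 33.67) = 596.7 m.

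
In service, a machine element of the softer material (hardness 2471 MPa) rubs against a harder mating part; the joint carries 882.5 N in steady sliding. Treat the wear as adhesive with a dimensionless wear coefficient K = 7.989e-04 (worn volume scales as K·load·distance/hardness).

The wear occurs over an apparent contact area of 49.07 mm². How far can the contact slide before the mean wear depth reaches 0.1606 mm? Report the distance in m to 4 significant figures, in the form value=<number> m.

value=27.62 m

Intermediate values are displayed rounded. All working math holds full float precision, and rounded once at the end: 4 significant digits.
Hardness H = 2471 MPa = 2.471e+09 Pa.
Contact area A = 49.07 mm² = 4.907e-05 m².
Depth limit h_lim = 0.1606 mm = 1.606e-04 m.
Working in SI base units: W = 882.5 N, H = 2.471e+09 Pa, K = 7.989e-04.
Volume at the limit: V_lim = h_lim·A = 1.606e-04 · 4.907e-05 = 7.881e-09 m³.
So the life L = V_lim·H/(K·W) = 7.881e-09 · 2.471e+09 / (7.989e-04 · 882.5) = 27.62 m.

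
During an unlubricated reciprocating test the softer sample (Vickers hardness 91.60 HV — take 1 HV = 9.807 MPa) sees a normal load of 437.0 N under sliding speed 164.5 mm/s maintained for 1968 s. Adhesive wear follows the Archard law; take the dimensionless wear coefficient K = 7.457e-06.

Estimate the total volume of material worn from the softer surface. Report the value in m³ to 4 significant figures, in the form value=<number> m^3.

Displayed values are rounded. The computation runs at full float precision, and one last rounding: 4 significant figures.
Sliding speed v = 164.5 mm/s = 0.1645 m/s. Total distance L = v·t = 0.1645 m/s × 1968 s = 323.7 m.
Hardness H = 91.60 HV × 9.807 MPa/HV = 898.3 MPa = 8.983e+08 Pa.
Expressed in SI base units: W = 437.0 N, H = 8.983e+08 Pa, K = 7.457e-06.
Volume removed: V = K·W·L/H = 7.457e-06 · 437.0 · 323.7 / 8.983e+08 = 1.174e-09 m³.

value=1.174e-09 m^3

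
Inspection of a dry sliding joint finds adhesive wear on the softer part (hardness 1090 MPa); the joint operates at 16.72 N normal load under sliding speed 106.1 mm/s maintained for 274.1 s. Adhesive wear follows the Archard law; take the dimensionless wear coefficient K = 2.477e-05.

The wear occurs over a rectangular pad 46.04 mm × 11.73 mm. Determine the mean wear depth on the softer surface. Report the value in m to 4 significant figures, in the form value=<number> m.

All arithmetic maintains full precision; intermediates appear rounded. Rounded once at the end: 4 significant figures.
Sliding speed v = 106.1 mm/s = 0.1061 m/s. Sliding distance L = v·t = 0.1061 m/s × 274.1 s = 29.08 m.
Hardness H = 1090 MPa = 1.090e+09 Pa.
Pad sides 46.04 mm × 11.73 mm = 0.04604 m × 0.01173 m. Contact area A = 0.04604 m × 0.01173 m = 5.400e-04 m².
Restated in SI base units: W = 16.72 N, H = 1.090e+09 Pa, K = 2.477e-05.
Worn volume V = K·W·L/H = 2.477e-05 · 16.72 · 29.08 / 1.090e+09 = 1.105e-11 m³.
Mean wear depth h = V/A = 1.105e-11 / 5.400e-04 = 2.046e-08 m.

value=2.046e-08 m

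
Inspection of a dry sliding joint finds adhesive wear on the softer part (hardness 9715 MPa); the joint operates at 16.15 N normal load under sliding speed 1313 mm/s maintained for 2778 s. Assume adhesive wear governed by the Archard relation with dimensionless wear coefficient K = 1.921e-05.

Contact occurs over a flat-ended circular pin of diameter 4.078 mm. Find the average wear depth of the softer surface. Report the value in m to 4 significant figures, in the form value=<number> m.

value=8.918e-06 m

Intermediate values are shown rounded — every step maintains full precision; one final rounding to 4 significant figures.
Convert: Sliding speed v = 1313 mm/s = 1.313 m/s. Distance L = v·t = 1.313 m/s × 2778 s = 3648 m.
Convert: Hardness H = 9715 MPa = 9.715e+09 Pa.
Convert: Pin diameter d = 4.078 mm = 0.004078 m. Contact area A = π·d²/4 = π·(0.004078 m)²/4 = 1.306e-05 m².
Working in SI base units: W = 16.15 N, H = 9.715e+09 Pa, K = 1.921e-05.
Volume removed: V = K·W·L/H = 1.921e-05 · 16.15 · 3648 / 9.715e+09 = 1.165e-10 m³.
Wear depth h = V/A = 1.165e-10 / 1.306e-05 = 8.918e-06 m.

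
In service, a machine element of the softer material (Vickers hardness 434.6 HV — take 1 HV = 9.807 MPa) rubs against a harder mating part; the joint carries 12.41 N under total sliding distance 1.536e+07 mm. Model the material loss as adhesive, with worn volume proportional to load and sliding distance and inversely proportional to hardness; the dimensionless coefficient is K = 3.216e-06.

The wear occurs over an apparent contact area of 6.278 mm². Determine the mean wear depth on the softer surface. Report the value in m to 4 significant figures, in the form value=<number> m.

The computation maintains exact precision, and intermediate values are shown rounded; a single final rounding: 4 significant figures.
Convert: Total distance L = 1.536e+07 mm = 1.536e+04 m.
Convert: Hardness H = 434.6 HV × 9.807 MPa/HV = 4262 MPa = 4.262e+09 Pa.
Convert: Contact area A = 6.278 mm² = 6.278e-06 m².
SI base units throughout: W = 12.41 N, H = 4.262e+09 Pa, K = 3.216e-06.
Apply Archard: V = K·W·L/H = 3.216e-06 · 12.41 · 1.536e+04 / 4.262e+09 = 1.438e-10 m³.
Depth of wear h = V/A = 1.438e-10 / 6.278e-06 = 2.291e-05 m.

value=2.291e-05 m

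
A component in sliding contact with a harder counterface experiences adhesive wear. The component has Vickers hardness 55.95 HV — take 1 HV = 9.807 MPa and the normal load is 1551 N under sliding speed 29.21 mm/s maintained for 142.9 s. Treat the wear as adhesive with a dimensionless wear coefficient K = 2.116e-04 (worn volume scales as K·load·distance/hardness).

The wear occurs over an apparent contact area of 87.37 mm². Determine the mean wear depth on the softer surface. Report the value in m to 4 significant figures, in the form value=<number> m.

value=2.858e-05 m

Displayed values are rounded; every step keeps full float precision; one final rounding to 4 significant digits.
Sliding speed v = 29.21 mm/s = 0.02921 m/s. Total distance L = v·t = 0.02921 m/s × 142.9 s = 4.174 m.
Hardness H = 55.95 HV × 9.807 MPa/HV = 548.7 MPa = 5.487e+08 Pa.
Contact area A = 87.37 mm² = 8.737e-05 m².
Restated in SI base units: W = 1551 N, H = 5.487e+08 Pa, K = 2.116e-04.
The Archard volume V = K·W·L/H = 2.116e-04 · 1551 · 4.174 / 5.487e+08 = 2.497e-09 m³.
Depth h = V/A = 2.497e-09 / 8.737e-05 = 2.858e-05 m.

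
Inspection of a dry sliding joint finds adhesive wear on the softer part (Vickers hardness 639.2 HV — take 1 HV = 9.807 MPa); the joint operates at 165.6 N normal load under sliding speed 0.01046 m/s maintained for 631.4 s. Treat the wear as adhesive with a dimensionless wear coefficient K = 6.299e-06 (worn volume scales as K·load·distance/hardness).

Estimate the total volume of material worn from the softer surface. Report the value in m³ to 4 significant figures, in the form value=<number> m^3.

value=1.099e-12 m^3

Every step runs at exact precision, and the intermediates are printed rounded. Rounded just once, at four significant figures.
Distance L = v·t = 0.01046 m/s × 631.4 s = 6.604 m.
Hardness H = 639.2 HV × 9.807 MPa/HV = 6269 MPa = 6.269e+09 Pa.
In SI base units, W = 165.6 N, H = 6.269e+09 Pa, K = 6.299e-06.
Archard volume V = K·W·L/H = 6.299e-06 · 165.6 · 6.604 / 6.269e+09 = 1.099e-12 m³.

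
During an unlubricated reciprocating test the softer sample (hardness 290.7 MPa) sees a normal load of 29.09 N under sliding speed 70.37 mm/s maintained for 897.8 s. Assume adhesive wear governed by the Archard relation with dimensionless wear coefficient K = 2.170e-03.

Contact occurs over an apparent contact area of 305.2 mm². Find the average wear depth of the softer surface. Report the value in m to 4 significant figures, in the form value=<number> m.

The intermediates are displayed rounded; every step holds exact precision, and one final rounding: four significant digits.
Convert: Sliding speed v = 70.37 mm/s = 0.07037 m/s. Sliding distance L = v·t = 0.07037 m/s × 897.8 s = 63.18 m.
Convert: Hardness H = 290.7 MPa = 2.907e+08 Pa.
Convert: Contact area A = 305.2 mm² = 3.052e-04 m².
Working in SI base units: W = 29.09 N, H = 2.907e+08 Pa, K = 2.170e-03.
Apply Archard: V = K·W·L/H = 2.170e-03 · 29.09 · 63.18 / 2.907e+08 = 1.372e-08 m³.
Depth of wear h = V/A = 1.372e-08 / 3.052e-04 = 4.495e-05 m.

value=4.495e-05 m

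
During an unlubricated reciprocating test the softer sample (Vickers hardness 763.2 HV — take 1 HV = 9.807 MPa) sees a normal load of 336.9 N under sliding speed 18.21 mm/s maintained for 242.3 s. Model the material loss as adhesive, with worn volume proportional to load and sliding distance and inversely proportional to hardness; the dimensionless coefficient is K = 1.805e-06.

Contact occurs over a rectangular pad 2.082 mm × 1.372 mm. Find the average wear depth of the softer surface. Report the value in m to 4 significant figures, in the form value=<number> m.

The intermediates are displayed rounded. Every step carries exact precision — a lone final rounding to 4 significant digits.
Convert: Sliding speed v = 18.21 mm/s = 0.01821 m/s. The distance L = v·t = 0.01821 m/s × 242.3 s = 4.412 m.
Convert: Hardness H = 763.2 HV × 9.807 MPa/HV = 7485 MPa = 7.485e+09 Pa.
Convert: Pad sides 2.082 mm × 1.372 mm = 0.002082 m × 0.001372 m. Contact area A = 0.002082 m × 0.001372 m = 2.857e-06 m².
In SI base units, W = 336.9 N, H = 7.485e+09 Pa, K = 1.805e-06.
Volume removed: V = K·W·L/H = 1.805e-06 · 336.9 · 4.412 / 7.485e+09 = 3.585e-13 m³.
Average depth h = V/A = 3.585e-13 / 2.857e-06 = 1.255e-07 m.

value=1.255e-07 m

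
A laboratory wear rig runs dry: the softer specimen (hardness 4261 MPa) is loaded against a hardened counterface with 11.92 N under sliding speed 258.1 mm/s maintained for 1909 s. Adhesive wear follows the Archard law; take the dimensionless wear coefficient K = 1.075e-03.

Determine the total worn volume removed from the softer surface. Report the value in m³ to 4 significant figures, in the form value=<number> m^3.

value=1.482e-09 m^3

Intermediate values appear rounded. Every step keeps full precision; one final rounding to 4 significant figures.
Convert: Sliding speed v = 258.1 mm/s = 0.2581 m/s. Sliding distance L = v·t = 0.2581 m/s × 1909 s = 492.7 m.
Convert: Hardness H = 4261 MPa = 4.261e+09 Pa.
Expressed in SI base units: W = 11.92 N, H = 4.261e+09 Pa, K = 1.075e-03.
Archard volume V = K·W·L/H = 1.075e-03 · 11.92 · 492.7 / 4.261e+09 = 1.482e-09 m³.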